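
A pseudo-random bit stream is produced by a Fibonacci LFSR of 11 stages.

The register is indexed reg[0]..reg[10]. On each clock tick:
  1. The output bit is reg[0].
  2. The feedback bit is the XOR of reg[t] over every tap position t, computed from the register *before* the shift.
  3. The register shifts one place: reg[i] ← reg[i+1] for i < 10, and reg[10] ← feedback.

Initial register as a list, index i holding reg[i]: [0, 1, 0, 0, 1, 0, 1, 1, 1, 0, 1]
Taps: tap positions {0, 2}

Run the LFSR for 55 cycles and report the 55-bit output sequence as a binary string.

k : reg_k → out_k, fb_k
0: 01001011101 → 0, fb=0
1: 10010111010 → 1, fb=1
2: 00101110101 → 0, fb=1
3: 01011101011 → 0, fb=0
4: 10111010110 → 1, fb=0
5: 01110101100 → 0, fb=1
6: 11101011001 → 1, fb=0
7: 11010110010 → 1, fb=1
8: 10101100101 → 1, fb=0
9: 01011001010 → 0, fb=0
10: 10110010100 → 1, fb=0
11: 01100101000 → 0, fb=1
12: 11001010001 → 1, fb=1
13: 10010100011 → 1, fb=1
14: 00101000111 → 0, fb=1
15: 01010001111 → 0, fb=0
16: 10100011110 → 1, fb=0
17: 01000111100 → 0, fb=0
18: 10001111000 → 1, fb=1
19: 00011110001 → 0, fb=0
20: 00111100010 → 0, fb=1
21: 01111000101 → 0, fb=1
22: 11110001011 → 1, fb=0
23: 11100010110 → 1, fb=0
24: 11000101100 → 1, fb=1
25: 10001011001 → 1, fb=1
26: 00010110011 → 0, fb=0
27: 00101100110 → 0, fb=1
28: 01011001101 → 0, fb=0
29: 10110011010 → 1, fb=0
30: 01100110100 → 0, fb=1
31: 11001101001 → 1, fb=1
32: 10011010011 → 1, fb=1
33: 00110100111 → 0, fb=1
34: 01101001111 → 0, fb=1
35: 11010011111 → 1, fb=1
36: 10100111111 → 1, fb=0
37: 01001111110 → 0, fb=0
38: 10011111100 → 1, fb=1
39: 00111111001 → 0, fb=1
40: 01111110011 → 0, fb=1
41: 11111100111 → 1, fb=0
42: 11111001110 → 1, fb=0
43: 11110011100 → 1, fb=0
44: 11100111000 → 1, fb=0
45: 11001110000 → 1, fb=1
46: 10011100001 → 1, fb=1
47: 00111000011 → 0, fb=1
48: 01110000111 → 0, fb=1
49: 11100001111 → 1, fb=0
50: 11000011110 → 1, fb=1
51: 10000111101 → 1, fb=1
52: 00001111011 → 0, fb=0
53: 00011110110 → 0, fb=0
54: 00111101100 → 0, fb=1

0100101110101100101000111100010110011010011111100111000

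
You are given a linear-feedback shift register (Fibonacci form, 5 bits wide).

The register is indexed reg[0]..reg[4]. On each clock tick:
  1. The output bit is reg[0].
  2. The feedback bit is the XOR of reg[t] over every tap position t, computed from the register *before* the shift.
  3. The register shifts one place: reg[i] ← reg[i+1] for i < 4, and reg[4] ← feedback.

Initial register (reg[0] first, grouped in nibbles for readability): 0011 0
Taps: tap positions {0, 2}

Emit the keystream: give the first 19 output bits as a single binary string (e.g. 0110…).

0011011101010000100

tick  register→output (feedback)
  0  00110→0 (1)
  1  01101→0 (1)
  2  11011→1 (1)
  3  10111→1 (0)
  4  01110→0 (1)
  5  11101→1 (0)
  6  11010→1 (1)
  7  10101→1 (0)
  8  01010→0 (0)
  9  10100→1 (0)
 10  01000→0 (0)
 11  10000→1 (1)
 12  00001→0 (0)
 13  00010→0 (0)
 14  00100→0 (1)
 15  01001→0 (0)
 16  10010→1 (1)
 17  00101→0 (1)
 18  01011→0 (0)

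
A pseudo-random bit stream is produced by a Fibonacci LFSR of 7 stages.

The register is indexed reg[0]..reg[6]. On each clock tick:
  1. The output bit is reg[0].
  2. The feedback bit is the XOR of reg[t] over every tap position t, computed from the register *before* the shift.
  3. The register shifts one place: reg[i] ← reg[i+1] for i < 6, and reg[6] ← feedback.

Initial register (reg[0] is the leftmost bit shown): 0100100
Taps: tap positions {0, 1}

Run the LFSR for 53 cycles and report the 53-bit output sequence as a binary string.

01001001101101011011110110001101001011101110011001010

tick  register→output (feedback)
  0  0100100→0 (1)
  1  1001001→1 (1)
  2  0010011→0 (0)
  3  0100110→0 (1)
  4  1001101→1 (1)
  5  0011011→0 (0)
  6  0110110→0 (1)
  7  1101101→1 (0)
  8  1011010→1 (1)
  9  0110101→0 (1)
 10  1101011→1 (0)
 11  1010110→1 (1)
 12  0101101→0 (1)
 13  1011011→1 (1)
 14  0110111→0 (1)
 15  1101111→1 (0)
 16  1011110→1 (1)
 17  0111101→0 (1)
 18  1111011→1 (0)
 19  1110110→1 (0)
 20  1101100→1 (0)
 21  1011000→1 (1)
 22  0110001→0 (1)
 23  1100011→1 (0)
 24  1000110→1 (1)
 25  0001101→0 (0)
 26  0011010→0 (0)
 27  0110100→0 (1)
 28  1101001→1 (0)
 29  1010010→1 (1)
 30  0100101→0 (1)
 31  1001011→1 (1)
 32  0010111→0 (0)
 33  0101110→0 (1)
 34  1011101→1 (1)
 35  0111011→0 (1)
 36  1110111→1 (0)
 37  1101110→1 (0)
 38  1011100→1 (1)
 39  0111001→0 (1)
 40  1110011→1 (0)
 41  1100110→1 (0)
 42  1001100→1 (1)
 43  0011001→0 (0)
 44  0110010→0 (1)
 45  1100101→1 (0)
 46  1001010→1 (1)
 47  0010101→0 (0)
 48  0101010→0 (1)
 49  1010101→1 (1)
 50  0101011→0 (1)
 51  1010111→1 (1)
 52  0101111→0 (1)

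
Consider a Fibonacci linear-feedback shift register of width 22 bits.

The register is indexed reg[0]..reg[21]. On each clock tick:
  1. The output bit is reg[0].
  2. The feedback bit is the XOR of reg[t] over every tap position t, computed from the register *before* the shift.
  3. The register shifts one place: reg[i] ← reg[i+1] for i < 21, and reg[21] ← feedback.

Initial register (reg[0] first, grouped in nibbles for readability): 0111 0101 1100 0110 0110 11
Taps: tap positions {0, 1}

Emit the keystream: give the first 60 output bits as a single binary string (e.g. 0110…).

tick  register→output (feedback)
  0  0111010111000110011011→0 (1)
  1  1110101110001100110111→1 (0)
  2  1101011100011001101110→1 (0)
  3  1010111000110011011100→1 (1)
  4  0101110001100110111001→0 (1)
  5  1011100011001101110011→1 (1)
  6  0111000110011011100111→0 (1)
  7  1110001100110111001111→1 (0)
  8  1100011001101110011110→1 (0)
  9  1000110011011100111100→1 (1)
 10  0001100110111001111001→0 (0)
 11  0011001101110011110010→0 (0)
 12  0110011011100111100100→0 (1)
 13  1100110111001111001001→1 (0)
 14  1001101110011110010010→1 (1)
 15  0011011100111100100101→0 (0)
 16  0110111001111001001010→0 (1)
 17  1101110011110010010101→1 (0)
 18  1011100111100100101010→1 (1)
 19  0111001111001001010101→0 (1)
 20  1110011110010010101011→1 (0)
 21  1100111100100101010110→1 (0)
 22  1001111001001010101100→1 (1)
 23  0011110010010101011001→0 (0)
 24  0111100100101010110010→0 (1)
 25  1111001001010101100101→1 (0)
 26  1110010010101011001010→1 (0)
 27  1100100101010110010100→1 (0)
 28  1001001010101100101000→1 (1)
 29  0010010101011001010001→0 (0)
 30  0100101010110010100010→0 (1)
 31  1001010101100101000101→1 (1)
 32  0010101011001010001011→0 (0)
 33  0101010110010100010110→0 (1)
 34  1010101100101000101101→1 (1)
 35  0101011001010001011011→0 (1)
 36  1010110010100010110111→1 (1)
 37  0101100101000101101111→0 (1)
 38  1011001010001011011111→1 (1)
 39  0110010100010110111111→0 (1)
 40  1100101000101101111111→1 (0)
 41  1001010001011011111110→1 (1)
 42  0010100010110111111101→0 (0)
 43  0101000101101111111010→0 (1)
 44  1010001011011111110101→1 (1)
 45  0100010110111111101011→0 (1)
 46  1000101101111111010111→1 (1)
 47  0001011011111110101111→0 (0)
 48  0010110111111101011110→0 (0)
 49  0101101111111010111100→0 (1)
 50  1011011111110101111001→1 (1)
 51  0110111111101011110011→0 (1)
 52  1101111111010111100111→1 (0)
 53  1011111110101111001110→1 (1)
 54  0111111101011110011101→0 (1)
 55  1111111010111100111011→1 (0)
 56  1111110101111001110110→1 (0)
 57  1111101011110011101100→1 (0)
 58  1111010111100111011000→1 (0)
 59  1110101111001110110000→1 (0)

011101011100011001101110011110010010101011001010001011011111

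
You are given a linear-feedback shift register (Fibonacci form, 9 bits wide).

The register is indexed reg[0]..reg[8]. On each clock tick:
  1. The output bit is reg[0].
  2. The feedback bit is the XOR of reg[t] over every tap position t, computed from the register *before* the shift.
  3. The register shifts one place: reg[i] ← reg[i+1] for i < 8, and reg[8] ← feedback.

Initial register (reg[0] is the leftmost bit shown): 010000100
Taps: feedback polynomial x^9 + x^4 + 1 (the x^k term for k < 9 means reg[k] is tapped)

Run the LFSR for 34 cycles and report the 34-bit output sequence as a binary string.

step | reg (before) | out | fb
   0 | 010000100 | 0 | 0
   1 | 100001000 | 1 | 1
   2 | 000010001 | 0 | 1
   3 | 000100011 | 0 | 0
   4 | 001000110 | 0 | 0
   5 | 010001100 | 0 | 0
   6 | 100011000 | 1 | 0
   7 | 000110000 | 0 | 1
   8 | 001100001 | 0 | 0
   9 | 011000010 | 0 | 0
  10 | 110000100 | 1 | 1
  11 | 100001001 | 1 | 1
  12 | 000010011 | 0 | 1
  13 | 000100111 | 0 | 0
  14 | 001001110 | 0 | 0
  15 | 010011100 | 0 | 1
  16 | 100111001 | 1 | 0
  17 | 001110010 | 0 | 1
  18 | 011100101 | 0 | 0
  19 | 111001010 | 1 | 1
  20 | 110010101 | 1 | 0
  21 | 100101010 | 1 | 1
  22 | 001010101 | 0 | 1
  23 | 010101011 | 0 | 0
  24 | 101010110 | 1 | 0
  25 | 010101100 | 0 | 0
  26 | 101011000 | 1 | 0
  27 | 010110000 | 0 | 1
  28 | 101100001 | 1 | 1
  29 | 011000011 | 0 | 0
  30 | 110000110 | 1 | 1
  31 | 100001101 | 1 | 1
  32 | 000011011 | 0 | 1
  33 | 000110111 | 0 | 1

0100001000110000100111001010101100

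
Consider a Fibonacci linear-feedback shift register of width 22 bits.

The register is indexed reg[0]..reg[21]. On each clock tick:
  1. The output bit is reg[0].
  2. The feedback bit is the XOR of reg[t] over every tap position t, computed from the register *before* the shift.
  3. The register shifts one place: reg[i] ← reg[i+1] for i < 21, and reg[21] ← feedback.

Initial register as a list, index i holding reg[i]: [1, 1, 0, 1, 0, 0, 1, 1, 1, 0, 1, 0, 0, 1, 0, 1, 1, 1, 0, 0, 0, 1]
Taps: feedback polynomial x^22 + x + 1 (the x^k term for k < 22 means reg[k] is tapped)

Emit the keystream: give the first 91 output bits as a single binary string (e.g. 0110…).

1101001110100101110001011101001110111001001110011101001100101101001010011101010111011101111

k : reg_k → out_k, fb_k
0: 1101001110100101110001 → 1, fb=0
1: 1010011101001011100010 → 1, fb=1
2: 0100111010010111000101 → 0, fb=1
3: 1001110100101110001011 → 1, fb=1
4: 0011101001011100010111 → 0, fb=0
5: 0111010010111000101110 → 0, fb=1
6: 1110100101110001011101 → 1, fb=0
7: 1101001011100010111010 → 1, fb=0
8: 1010010111000101110100 → 1, fb=1
9: 0100101110001011101001 → 0, fb=1
10: 1001011100010111010011 → 1, fb=1
11: 0010111000101110100111 → 0, fb=0
12: 0101110001011101001110 → 0, fb=1
13: 1011100010111010011101 → 1, fb=1
14: 0111000101110100111011 → 0, fb=1
15: 1110001011101001110111 → 1, fb=0
16: 1100010111010011101110 → 1, fb=0
17: 1000101110100111011100 → 1, fb=1
18: 0001011101001110111001 → 0, fb=0
19: 0010111010011101110010 → 0, fb=0
20: 0101110100111011100100 → 0, fb=1
21: 1011101001110111001001 → 1, fb=1
22: 0111010011101110010011 → 0, fb=1
23: 1110100111011100100111 → 1, fb=0
24: 1101001110111001001110 → 1, fb=0
25: 1010011101110010011100 → 1, fb=1
26: 0100111011100100111001 → 0, fb=1
27: 1001110111001001110011 → 1, fb=1
28: 0011101110010011100111 → 0, fb=0
29: 0111011100100111001110 → 0, fb=1
30: 1110111001001110011101 → 1, fb=0
31: 1101110010011100111010 → 1, fb=0
32: 1011100100111001110100 → 1, fb=1
33: 0111001001110011101001 → 0, fb=1
34: 1110010011100111010011 → 1, fb=0
35: 1100100111001110100110 → 1, fb=0
36: 1001001110011101001100 → 1, fb=1
37: 0010011100111010011001 → 0, fb=0
38: 0100111001110100110010 → 0, fb=1
39: 1001110011101001100101 → 1, fb=1
40: 0011100111010011001011 → 0, fb=0
41: 0111001110100110010110 → 0, fb=1
42: 1110011101001100101101 → 1, fb=0
43: 1100111010011001011010 → 1, fb=0
44: 1001110100110010110100 → 1, fb=1
45: 0011101001100101101001 → 0, fb=0
46: 0111010011001011010010 → 0, fb=1
47: 1110100110010110100101 → 1, fb=0
48: 1101001100101101001010 → 1, fb=0
49: 1010011001011010010100 → 1, fb=1
50: 0100110010110100101001 → 0, fb=1
51: 1001100101101001010011 → 1, fb=1
52: 0011001011010010100111 → 0, fb=0
53: 0110010110100101001110 → 0, fb=1
54: 1100101101001010011101 → 1, fb=0
55: 1001011010010100111010 → 1, fb=1
56: 0010110100101001110101 → 0, fb=0
57: 0101101001010011101010 → 0, fb=1
58: 1011010010100111010101 → 1, fb=1
59: 0110100101001110101011 → 0, fb=1
60: 1101001010011101010111 → 1, fb=0
61: 1010010100111010101110 → 1, fb=1
62: 0100101001110101011101 → 0, fb=1
63: 1001010011101010111011 → 1, fb=1
64: 0010100111010101110111 → 0, fb=0
65: 0101001110101011101110 → 0, fb=1
66: 1010011101010111011101 → 1, fb=1
67: 0100111010101110111011 → 0, fb=1
68: 1001110101011101110111 → 1, fb=1
69: 0011101010111011101111 → 0, fb=0
70: 0111010101110111011110 → 0, fb=1
71: 1110101011101110111101 → 1, fb=0
72: 1101010111011101111010 → 1, fb=0
73: 1010101110111011110100 → 1, fb=1
74: 0101011101110111101001 → 0, fb=1
75: 1010111011101111010011 → 1, fb=1
76: 0101110111011110100111 → 0, fb=1
77: 1011101110111101001111 → 1, fb=1
78: 0111011101111010011111 → 0, fb=1
79: 1110111011110100111111 → 1, fb=0
80: 1101110111101001111110 → 1, fb=0
81: 1011101111010011111100 → 1, fb=1
82: 0111011110100111111001 → 0, fb=1
83: 1110111101001111110011 → 1, fb=0
84: 1101111010011111100110 → 1, fb=0
85: 1011110100111111001100 → 1, fb=1
86: 0111101001111110011001 → 0, fb=1
87: 1111010011111100110011 → 1, fb=0
88: 1110100111111001100110 → 1, fb=0
89: 1101001111110011001100 → 1, fb=0
90: 1010011111100110011000 → 1, fb=1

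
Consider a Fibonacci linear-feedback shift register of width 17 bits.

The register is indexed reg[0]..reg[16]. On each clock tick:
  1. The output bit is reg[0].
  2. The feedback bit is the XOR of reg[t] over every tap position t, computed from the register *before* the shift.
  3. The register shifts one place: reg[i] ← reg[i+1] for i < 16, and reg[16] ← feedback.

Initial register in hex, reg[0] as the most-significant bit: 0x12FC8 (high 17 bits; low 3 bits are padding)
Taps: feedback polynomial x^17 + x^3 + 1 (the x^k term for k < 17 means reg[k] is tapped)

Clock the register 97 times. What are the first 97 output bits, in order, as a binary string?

step | reg (before) | out | fb
   0 | 00010010111111001 | 0 | 1
   1 | 00100101111110011 | 0 | 0
   2 | 01001011111100110 | 0 | 0
   3 | 10010111111001100 | 1 | 0
   4 | 00101111110011000 | 0 | 0
   5 | 01011111100110000 | 0 | 1
   6 | 10111111001100001 | 1 | 0
   7 | 01111110011000010 | 0 | 1
   8 | 11111100110000101 | 1 | 0
   9 | 11111001100001010 | 1 | 0
  10 | 11110011000010100 | 1 | 0
  11 | 11100110000101000 | 1 | 1
  12 | 11001100001010001 | 1 | 1
  13 | 10011000010100011 | 1 | 0
  14 | 00110000101000110 | 0 | 1
  15 | 01100001010001101 | 0 | 0
  16 | 11000010100011010 | 1 | 1
  17 | 10000101000110101 | 1 | 1
  18 | 00001010001101011 | 0 | 0
  19 | 00010100011010110 | 0 | 1
  20 | 00101000110101101 | 0 | 0
  21 | 01010001101011010 | 0 | 1
  22 | 10100011010110101 | 1 | 1
  23 | 01000110101101011 | 0 | 0
  24 | 10001101011010110 | 1 | 1
  25 | 00011010110101101 | 0 | 1
  26 | 00110101101011011 | 0 | 1
  27 | 01101011010110111 | 0 | 0
  28 | 11010110101101110 | 1 | 0
  29 | 10101101011011100 | 1 | 1
  30 | 01011010110111001 | 0 | 1
  31 | 10110101101110011 | 1 | 0
  32 | 01101011011100110 | 0 | 0
  33 | 11010110111001100 | 1 | 0
  34 | 10101101110011000 | 1 | 1
  35 | 01011011100110001 | 0 | 1
  36 | 10110111001100011 | 1 | 0
  37 | 01101110011000110 | 0 | 0
  38 | 11011100110001100 | 1 | 0
  39 | 10111001100011000 | 1 | 0
  40 | 01110011000110000 | 0 | 1
  41 | 11100110001100001 | 1 | 1
  42 | 11001100011000011 | 1 | 1
  43 | 10011000110000111 | 1 | 0
  44 | 00110001100001110 | 0 | 1
  45 | 01100011000011101 | 0 | 0
  46 | 11000110000111010 | 1 | 1
  47 | 10001100001110101 | 1 | 1
  48 | 00011000011101011 | 0 | 1
  49 | 00110000111010111 | 0 | 1
  50 | 01100001110101111 | 0 | 0
  51 | 11000011101011110 | 1 | 1
  52 | 10000111010111101 | 1 | 1
  53 | 00001110101111011 | 0 | 0
  54 | 00011101011110110 | 0 | 1
  55 | 00111010111101101 | 0 | 1
  56 | 01110101111011011 | 0 | 1
  57 | 11101011110110111 | 1 | 1
  58 | 11010111101101111 | 1 | 0
  59 | 10101111011011110 | 1 | 1
  60 | 01011110110111101 | 0 | 1
  61 | 10111101101111011 | 1 | 0
  62 | 01111011011110110 | 0 | 1
  63 | 11110110111101101 | 1 | 0
  64 | 11101101111011010 | 1 | 1
  65 | 11011011110110101 | 1 | 0
  66 | 10110111101101010 | 1 | 0
  67 | 01101111011010100 | 0 | 0
  68 | 11011110110101000 | 1 | 0
  69 | 10111101101010000 | 1 | 0
  70 | 01111011010100000 | 0 | 1
  71 | 11110110101000001 | 1 | 0
  72 | 11101101010000010 | 1 | 1
  73 | 11011010100000101 | 1 | 0
  74 | 10110101000001010 | 1 | 0
  75 | 01101010000010100 | 0 | 0
  76 | 11010100000101000 | 1 | 0
  77 | 10101000001010000 | 1 | 1
  78 | 01010000010100001 | 0 | 1
  79 | 10100000101000011 | 1 | 1
  80 | 01000001010000111 | 0 | 0
  81 | 10000010100001110 | 1 | 1
  82 | 00000101000011101 | 0 | 0
  83 | 00001010000111010 | 0 | 0
  84 | 00010100001110100 | 0 | 1
  85 | 00101000011101001 | 0 | 0
  86 | 01010000111010010 | 0 | 1
  87 | 10100001110100101 | 1 | 1
  88 | 01000011101001011 | 0 | 0
  89 | 10000111010010110 | 1 | 1
  90 | 00001110100101101 | 0 | 0
  91 | 00011101001011010 | 0 | 1
  92 | 00111010010110101 | 0 | 1
  93 | 01110100101101011 | 0 | 1
  94 | 11101001011010111 | 1 | 1
  95 | 11010010110101111 | 1 | 0
  96 | 10100101101011110 | 1 | 1

0001001011111100110000101000110101101011011100110001100001110101111011011110110101000001010000111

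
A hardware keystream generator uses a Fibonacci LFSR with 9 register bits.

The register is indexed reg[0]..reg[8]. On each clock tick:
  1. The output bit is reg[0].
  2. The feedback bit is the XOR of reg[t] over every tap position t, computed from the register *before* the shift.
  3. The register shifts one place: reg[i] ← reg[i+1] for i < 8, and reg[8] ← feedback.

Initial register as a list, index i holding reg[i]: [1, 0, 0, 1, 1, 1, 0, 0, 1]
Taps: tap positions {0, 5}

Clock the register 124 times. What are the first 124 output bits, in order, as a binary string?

step | reg (before) | out | fb
   0 | 100111001 | 1 | 0
   1 | 001110010 | 0 | 0
   2 | 011100100 | 0 | 0
   3 | 111001000 | 1 | 0
   4 | 110010000 | 1 | 1
   5 | 100100001 | 1 | 1
   6 | 001000011 | 0 | 0
   7 | 010000110 | 0 | 0
   8 | 100001100 | 1 | 0
   9 | 000011000 | 0 | 1
  10 | 000110001 | 0 | 0
  11 | 001100010 | 0 | 0
  12 | 011000100 | 0 | 0
  13 | 110001000 | 1 | 0
  14 | 100010000 | 1 | 1
  15 | 000100001 | 0 | 0
  16 | 001000010 | 0 | 0
  17 | 010000100 | 0 | 0
  18 | 100001000 | 1 | 0
  19 | 000010000 | 0 | 0
  20 | 000100000 | 0 | 0
  21 | 001000000 | 0 | 0
  22 | 010000000 | 0 | 0
  23 | 100000000 | 1 | 1
  24 | 000000001 | 0 | 0
  25 | 000000010 | 0 | 0
  26 | 000000100 | 0 | 0
  27 | 000001000 | 0 | 1
  28 | 000010001 | 0 | 0
  29 | 000100010 | 0 | 0
  30 | 001000100 | 0 | 0
  31 | 010001000 | 0 | 1
  32 | 100010001 | 1 | 1
  33 | 000100011 | 0 | 0
  34 | 001000110 | 0 | 0
  35 | 010001100 | 0 | 1
  36 | 100011001 | 1 | 0
  37 | 000110010 | 0 | 0
  38 | 001100100 | 0 | 0
  39 | 011001000 | 0 | 1
  40 | 110010001 | 1 | 1
  41 | 100100011 | 1 | 1
  42 | 001000111 | 0 | 0
  43 | 010001110 | 0 | 1
  44 | 100011101 | 1 | 0
  45 | 000111010 | 0 | 1
  46 | 001110101 | 0 | 0
  47 | 011101010 | 0 | 1
  48 | 111010101 | 1 | 1
  49 | 110101011 | 1 | 0
  50 | 101010110 | 1 | 1
  51 | 010101101 | 0 | 1
  52 | 101011011 | 1 | 0
  53 | 010110110 | 0 | 0
  54 | 101101100 | 1 | 0
  55 | 011011000 | 0 | 1
  56 | 110110001 | 1 | 1
  57 | 101100011 | 1 | 1
  58 | 011000111 | 0 | 0
  59 | 110001110 | 1 | 0
  60 | 100011100 | 1 | 0
  61 | 000111000 | 0 | 1
  62 | 001110001 | 0 | 0
  63 | 011100010 | 0 | 0
  64 | 111000100 | 1 | 1
  65 | 110001001 | 1 | 0
  66 | 100010010 | 1 | 1
  67 | 000100101 | 0 | 0
  68 | 001001010 | 0 | 1
  69 | 010010101 | 0 | 0
  70 | 100101010 | 1 | 0
  71 | 001010100 | 0 | 0
  72 | 010101000 | 0 | 1
  73 | 101010001 | 1 | 1
  74 | 010100011 | 0 | 0
  75 | 101000110 | 1 | 1
  76 | 010001101 | 0 | 1
  77 | 100011011 | 1 | 0
  78 | 000110110 | 0 | 0
  79 | 001101100 | 0 | 1
  80 | 011011001 | 0 | 1
  81 | 110110011 | 1 | 1
  82 | 101100111 | 1 | 1
  83 | 011001111 | 0 | 1
  84 | 110011111 | 1 | 0
  85 | 100111110 | 1 | 0
  86 | 001111100 | 0 | 1
  87 | 011111001 | 0 | 1
  88 | 111110011 | 1 | 1
  89 | 111100111 | 1 | 1
  90 | 111001111 | 1 | 0
  91 | 110011110 | 1 | 0
  92 | 100111100 | 1 | 0
  93 | 001111000 | 0 | 1
  94 | 011110001 | 0 | 0
  95 | 111100010 | 1 | 1
  96 | 111000101 | 1 | 1
  97 | 110001011 | 1 | 0
  98 | 100010110 | 1 | 1
  99 | 000101101 | 0 | 1
 100 | 001011011 | 0 | 1
 101 | 010110111 | 0 | 0
 102 | 101101110 | 1 | 0
 103 | 011011100 | 0 | 1
 104 | 110111001 | 1 | 0
 105 | 101110010 | 1 | 1
 106 | 011100101 | 0 | 0
 107 | 111001010 | 1 | 0
 108 | 110010100 | 1 | 1
 109 | 100101001 | 1 | 0
 110 | 001010010 | 0 | 0
 111 | 010100100 | 0 | 0
 112 | 101001000 | 1 | 0
 113 | 010010000 | 0 | 0
 114 | 100100000 | 1 | 1
 115 | 001000001 | 0 | 0
 116 | 010000010 | 0 | 0
 117 | 100000100 | 1 | 1
 118 | 000001001 | 0 | 1
 119 | 000010011 | 0 | 0
 120 | 000100110 | 0 | 0
 121 | 001001100 | 0 | 1
 122 | 010011001 | 0 | 1
 123 | 100110011 | 1 | 1

1001110010000110001000010000000010001000110010001110101011011000111000100101010001101100111110011110001011011100101001000001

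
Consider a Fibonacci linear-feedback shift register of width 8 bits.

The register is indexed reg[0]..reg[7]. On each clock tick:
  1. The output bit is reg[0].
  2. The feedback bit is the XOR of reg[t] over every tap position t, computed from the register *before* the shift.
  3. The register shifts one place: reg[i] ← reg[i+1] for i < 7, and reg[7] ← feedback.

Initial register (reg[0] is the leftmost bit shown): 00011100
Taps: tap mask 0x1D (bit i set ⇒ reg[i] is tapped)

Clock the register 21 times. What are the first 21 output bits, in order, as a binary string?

k : reg_k → out_k, fb_k
0: 00011100 → 0, fb=0
1: 00111000 → 0, fb=1
2: 01110001 → 0, fb=0
3: 11100010 → 1, fb=0
4: 11000100 → 1, fb=1
5: 10001001 → 1, fb=0
6: 00010010 → 0, fb=1
7: 00100101 → 0, fb=1
8: 01001011 → 0, fb=1
9: 10010111 → 1, fb=0
10: 00101110 → 0, fb=0
11: 01011100 → 0, fb=0
12: 10111000 → 1, fb=0
13: 01110000 → 0, fb=0
14: 11100000 → 1, fb=0
15: 11000000 → 1, fb=1
16: 10000001 → 1, fb=1
17: 00000011 → 0, fb=0
18: 00000110 → 0, fb=0
19: 00001100 → 0, fb=1
20: 00011001 → 0, fb=0

000111000100101110000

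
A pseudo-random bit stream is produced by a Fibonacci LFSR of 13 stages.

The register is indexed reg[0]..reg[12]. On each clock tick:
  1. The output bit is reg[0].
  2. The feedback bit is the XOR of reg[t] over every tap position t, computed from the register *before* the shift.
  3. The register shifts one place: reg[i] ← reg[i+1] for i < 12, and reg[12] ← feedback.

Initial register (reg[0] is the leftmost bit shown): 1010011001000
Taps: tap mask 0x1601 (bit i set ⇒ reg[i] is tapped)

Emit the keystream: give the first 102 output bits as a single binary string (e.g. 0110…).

step | reg (before) | out | fb
   0 | 1010011001000 | 1 | 0
   1 | 0100110010000 | 0 | 0
   2 | 1001100100000 | 1 | 1
   3 | 0011001000001 | 0 | 1
   4 | 0110010000011 | 0 | 1
   5 | 1100100000111 | 1 | 1
   6 | 1001000001111 | 1 | 0
   7 | 0010000011110 | 0 | 0
   8 | 0100000111100 | 0 | 0
   9 | 1000001111000 | 1 | 0
  10 | 0000011110000 | 0 | 0
  11 | 0000111100000 | 0 | 0
  12 | 0001111000000 | 0 | 0
  13 | 0011110000000 | 0 | 0
  14 | 0111100000000 | 0 | 0
  15 | 1111000000000 | 1 | 1
  16 | 1110000000001 | 1 | 0
  17 | 1100000000010 | 1 | 1
  18 | 1000000000101 | 1 | 1
  19 | 0000000001011 | 0 | 0
  20 | 0000000010110 | 0 | 1
  21 | 0000000101101 | 0 | 1
  22 | 0000001011011 | 0 | 0
  23 | 0000010110110 | 0 | 1
  24 | 0000101101101 | 0 | 1
  25 | 0001011011011 | 0 | 0
  26 | 0010110110110 | 0 | 1
  27 | 0101101101101 | 0 | 1
  28 | 1011011011011 | 1 | 1
  29 | 0110110110111 | 0 | 0
  30 | 1101101101110 | 1 | 1
  31 | 1011011011101 | 1 | 0
  32 | 0110110111010 | 0 | 1
  33 | 1101101110101 | 1 | 1
  34 | 1011011101011 | 1 | 1
  35 | 0110111010111 | 0 | 0
  36 | 1101110101110 | 1 | 1
  37 | 1011101011101 | 1 | 0
  38 | 0111010111010 | 0 | 1
  39 | 1110101110101 | 1 | 1
  40 | 1101011101011 | 1 | 1
  41 | 1010111010111 | 1 | 1
  42 | 0101110101111 | 0 | 1
  43 | 1011101011111 | 1 | 0
  44 | 0111010111110 | 0 | 0
  45 | 1110101111100 | 1 | 1
  46 | 1101011111001 | 1 | 1
  47 | 1010111110011 | 1 | 0
  48 | 0101111100110 | 0 | 1
  49 | 1011111001101 | 1 | 0
  50 | 0111110011010 | 0 | 1
  51 | 1111100110101 | 1 | 1
  52 | 1111001101011 | 1 | 1
  53 | 1110011010111 | 1 | 1
  54 | 1100110101111 | 1 | 0
  55 | 1001101011110 | 1 | 1
  56 | 0011010111101 | 0 | 1
  57 | 0110101111011 | 0 | 0
  58 | 1101011110110 | 1 | 0
  59 | 1010111101100 | 1 | 1
  60 | 0101111011001 | 0 | 0
  61 | 1011110110010 | 1 | 1
  62 | 0111101100101 | 0 | 0
  63 | 1111011001010 | 1 | 0
  64 | 1110110010100 | 1 | 0
  65 | 1101100101000 | 1 | 0
  66 | 1011001010000 | 1 | 1
  67 | 0110010100001 | 0 | 1
  68 | 1100101000011 | 1 | 0
  69 | 1001010000110 | 1 | 0
  70 | 0010100001100 | 0 | 0
  71 | 0101000011000 | 0 | 1
  72 | 1010000110001 | 1 | 0
  73 | 0100001100010 | 0 | 0
  74 | 1000011000100 | 1 | 0
  75 | 0000110001000 | 0 | 1
  76 | 0001100010001 | 0 | 1
  77 | 0011000100011 | 0 | 1
  78 | 0110001000111 | 0 | 0
  79 | 1100010001110 | 1 | 1
  80 | 1000100011101 | 1 | 0
  81 | 0001000111010 | 0 | 1
  82 | 0010001110101 | 0 | 0
  83 | 0100011101010 | 0 | 1
  84 | 1000111010101 | 1 | 1
  85 | 0001110101011 | 0 | 0
  86 | 0011101010110 | 0 | 1
  87 | 0111010101101 | 0 | 1
  88 | 1110101011011 | 1 | 1
  89 | 1101010110111 | 1 | 1
  90 | 1010101101111 | 1 | 0
  91 | 0101011011110 | 0 | 0
  92 | 1010110111100 | 1 | 1
  93 | 0101101111001 | 0 | 0
  94 | 1011011110010 | 1 | 1
  95 | 0110111100101 | 0 | 0
  96 | 1101111001010 | 1 | 0
  97 | 1011110010100 | 1 | 0
  98 | 0111100101000 | 0 | 1
  99 | 1111001010001 | 1 | 0
 100 | 1110010100010 | 1 | 1
 101 | 1100101000101 | 1 | 1

101001100100000111100000000010110110110111010111010111110011010111101100101000011000100011101010110111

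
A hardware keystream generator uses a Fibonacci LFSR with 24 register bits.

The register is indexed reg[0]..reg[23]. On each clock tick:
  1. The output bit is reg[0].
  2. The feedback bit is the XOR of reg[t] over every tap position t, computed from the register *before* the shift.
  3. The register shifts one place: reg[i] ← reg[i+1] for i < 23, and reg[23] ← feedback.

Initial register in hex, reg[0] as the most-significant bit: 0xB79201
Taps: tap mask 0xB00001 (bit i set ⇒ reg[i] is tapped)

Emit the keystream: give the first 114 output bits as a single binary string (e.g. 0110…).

step | reg (before) | out | fb
   0 | 101101111001001000000001 | 1 | 0
   1 | 011011110010010000000010 | 0 | 0
   2 | 110111100100100000000100 | 1 | 0
   3 | 101111001001000000001000 | 1 | 0
   4 | 011110010010000000010000 | 0 | 0
   5 | 111100100100000000100000 | 1 | 1
   6 | 111001001000000001000001 | 1 | 0
   7 | 110010010000000010000010 | 1 | 1
   8 | 100100100000000100000101 | 1 | 1
   9 | 001001000000001000001011 | 0 | 0
  10 | 010010000000010000010110 | 0 | 1
  11 | 100100000000100000101101 | 1 | 0
  12 | 001000000001000001011010 | 0 | 1
  13 | 010000000010000010110101 | 0 | 0
  14 | 100000000100000101101010 | 1 | 0
  15 | 000000001000001011010100 | 0 | 1
  16 | 000000010000010110101001 | 0 | 0
  17 | 000000100000101101010010 | 0 | 0
  18 | 000001000001011010100100 | 0 | 1
  19 | 000010000010110101001001 | 0 | 0
  20 | 000100000101101010010010 | 0 | 0
  21 | 001000001011010100100100 | 0 | 1
  22 | 010000010110101001001001 | 0 | 0
  23 | 100000101101010010010010 | 1 | 1
  24 | 000001011010100100100101 | 0 | 0
  25 | 000010110101001001001010 | 0 | 1
  26 | 000101101010010010010101 | 0 | 0
  27 | 001011010100100100101010 | 0 | 1
  28 | 010110101001001001010101 | 0 | 0
  29 | 101101010010010010101010 | 1 | 0
  30 | 011010100100100101010100 | 0 | 1
  31 | 110101001001001010101001 | 1 | 1
  32 | 101010010010010101010011 | 1 | 0
  33 | 010100100100101010100110 | 0 | 1
  34 | 101001001001010101001101 | 1 | 0
  35 | 010010010010101010011010 | 0 | 1
  36 | 100100100101010100110101 | 1 | 1
  37 | 001001001010101001101011 | 0 | 0
  38 | 010010010101010011010110 | 0 | 1
  39 | 100100101010100110101101 | 1 | 0
  40 | 001001010101001101011010 | 0 | 1
  41 | 010010101010011010110101 | 0 | 0
  42 | 100101010100110101101010 | 1 | 0
  43 | 001010101001101011010100 | 0 | 1
  44 | 010101010011010110101001 | 0 | 0
  45 | 101010100110101101010010 | 1 | 1
  46 | 010101001101011010100101 | 0 | 0
  47 | 101010011010110101001010 | 1 | 0
  48 | 010100110101101010010100 | 0 | 1
  49 | 101001101011010100101001 | 1 | 1
  50 | 010011010110101001010011 | 0 | 1
  51 | 100110101101010010100111 | 1 | 1
  52 | 001101011010100101001111 | 0 | 1
  53 | 011010110101001010011111 | 0 | 1
  54 | 110101101010010100111111 | 1 | 0
  55 | 101011010100101001111110 | 1 | 1
  56 | 010110101001010011111101 | 0 | 1
  57 | 101101010010100111111011 | 1 | 1
  58 | 011010100101001111110111 | 0 | 0
  59 | 110101001010011111101110 | 1 | 1
  60 | 101010010100111111011101 | 1 | 0
  61 | 010100101001111110111010 | 0 | 1
  62 | 101001010011111101110101 | 1 | 1
  63 | 010010100111111011101011 | 0 | 0
  64 | 100101001111110111010110 | 1 | 0
  65 | 001010011111101110101100 | 0 | 0
  66 | 010100111111011101011000 | 0 | 1
  67 | 101001111110111010110001 | 1 | 0
  68 | 010011111101110101100010 | 0 | 0
  69 | 100111111011101011000100 | 1 | 0
  70 | 001111110111010110001000 | 0 | 1
  71 | 011111101110101100010001 | 0 | 1
  72 | 111111011101011000100011 | 1 | 0
  73 | 111110111010110001000110 | 1 | 0
  74 | 111101110101100010001100 | 1 | 1
  75 | 111011101011000100011001 | 1 | 1
  76 | 110111010110001000110011 | 1 | 0
  77 | 101110101100010001100110 | 1 | 0
  78 | 011101011000100011001100 | 0 | 0
  79 | 111010110001000110011000 | 1 | 0
  80 | 110101100010001100110000 | 1 | 1
  81 | 101011000100011001100001 | 1 | 0
  82 | 010110001000110011000010 | 0 | 0
  83 | 101100010001100110000100 | 1 | 0
  84 | 011000100011001100001000 | 0 | 1
  85 | 110001000110011000010001 | 1 | 0
  86 | 100010001100110000100010 | 1 | 1
  87 | 000100011001100001000101 | 0 | 0
  88 | 001000110011000010001010 | 0 | 1
  89 | 010001100110000100010101 | 0 | 0
  90 | 100011001100001000101010 | 1 | 0
  91 | 000110011000010001010100 | 0 | 1
  92 | 001100110000100010101001 | 0 | 0
  93 | 011001100001000101010010 | 0 | 0
  94 | 110011000010001010100100 | 1 | 0
  95 | 100110000100010101001000 | 1 | 0
  96 | 001100001000101010010000 | 0 | 0
  97 | 011000010001010100100000 | 0 | 0
  98 | 110000100010101001000000 | 1 | 1
  99 | 100001000101010010000001 | 1 | 0
 100 | 000010001010100100000010 | 0 | 0
 101 | 000100010101001000000100 | 0 | 1
 102 | 001000101010010000001001 | 0 | 0
 103 | 010001010100100000010010 | 0 | 0
 104 | 100010101001000000100100 | 1 | 0
 105 | 000101010010000001001000 | 0 | 1
 106 | 001010100100000010010001 | 0 | 1
 107 | 010101001000000100100011 | 0 | 1
 108 | 101010010000001001000111 | 1 | 1
 109 | 010100100000010010001111 | 0 | 1
 110 | 101001000000100100011111 | 1 | 0
 111 | 010010000001001000111110 | 0 | 0
 112 | 100100000010010001111100 | 1 | 1
 113 | 001000000100100011111001 | 0 | 0

101101111001001000000001000001011010100100100101010100110101101010010100111111011101011000100011001100001000101010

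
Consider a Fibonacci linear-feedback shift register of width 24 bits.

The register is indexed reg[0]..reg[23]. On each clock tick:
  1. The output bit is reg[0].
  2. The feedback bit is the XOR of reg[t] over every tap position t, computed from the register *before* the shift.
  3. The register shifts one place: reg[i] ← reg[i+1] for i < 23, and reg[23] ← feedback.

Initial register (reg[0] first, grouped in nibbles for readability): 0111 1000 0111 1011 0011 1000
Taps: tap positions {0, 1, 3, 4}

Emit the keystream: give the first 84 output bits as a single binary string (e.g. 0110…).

011110000111101100111000110011001110011100000011111111000110000100100100001000011011

k : reg_k → out_k, fb_k
0: 011110000111101100111000 → 0, fb=1
1: 111100001111011001110001 → 1, fb=1
2: 111000011110110011100011 → 1, fb=0
3: 110000111101100111000110 → 1, fb=0
4: 100001111011001110001100 → 1, fb=1
5: 000011110110011100011001 → 0, fb=1
6: 000111101100111000110011 → 0, fb=0
7: 001111011001110001100110 → 0, fb=0
8: 011110110011100011001100 → 0, fb=1
9: 111101100111000110011001 → 1, fb=1
10: 111011001110001100110011 → 1, fb=1
11: 110110011100011001100111 → 1, fb=0
12: 101100111000110011001110 → 1, fb=0
13: 011001110001100110011100 → 0, fb=1
14: 110011100011001100111001 → 1, fb=1
15: 100111000110011001110011 → 1, fb=1
16: 001110001100110011100111 → 0, fb=0
17: 011100011001100111001110 → 0, fb=0
18: 111000110011001110011100 → 1, fb=0
19: 110001100110011100111000 → 1, fb=0
20: 100011001100111001110000 → 1, fb=0
21: 000110011001110011100000 → 0, fb=0
22: 001100110011100111000000 → 0, fb=1
23: 011001100111001110000001 → 0, fb=1
24: 110011001110011100000011 → 1, fb=1
25: 100110011100111000000111 → 1, fb=1
26: 001100111001110000001111 → 0, fb=1
27: 011001110011100000011111 → 0, fb=1
28: 110011100111000000111111 → 1, fb=1
29: 100111001110000001111111 → 1, fb=1
30: 001110011100000011111111 → 0, fb=0
31: 011100111000000111111110 → 0, fb=0
32: 111001110000001111111100 → 1, fb=0
33: 110011100000011111111000 → 1, fb=1
34: 100111000000111111110001 → 1, fb=1
35: 001110000001111111100011 → 0, fb=0
36: 011100000011111111000110 → 0, fb=0
37: 111000000111111110001100 → 1, fb=0
38: 110000001111111100011000 → 1, fb=0
39: 100000011111111000110000 → 1, fb=1
40: 000000111111110001100001 → 0, fb=0
41: 000001111111100011000010 → 0, fb=0
42: 000011111111000110000100 → 0, fb=1
43: 000111111110001100001001 → 0, fb=0
44: 001111111100011000010010 → 0, fb=0
45: 011111111000110000100100 → 0, fb=1
46: 111111110001100001001001 → 1, fb=0
47: 111111100011000010010010 → 1, fb=0
48: 111111000110000100100100 → 1, fb=0
49: 111110001100001001001000 → 1, fb=0
50: 111100011000010010010000 → 1, fb=1
51: 111000110000100100100001 → 1, fb=0
52: 110001100001001001000010 → 1, fb=0
53: 100011000010010010000100 → 1, fb=0
54: 000110000100100100001000 → 0, fb=0
55: 001100001001001000010000 → 0, fb=1
56: 011000010010010000100001 → 0, fb=1
57: 110000100100100001000011 → 1, fb=0
58: 100001001001000010000110 → 1, fb=1
59: 000010010010000100001101 → 0, fb=1
60: 000100100100001000011011 → 0, fb=1
61: 001001001000010000110111 → 0, fb=0
62: 010010010000100001101110 → 0, fb=0
63: 100100100001000011011100 → 1, fb=0
64: 001001000010000110111000 → 0, fb=0
65: 010010000100001101110000 → 0, fb=0
66: 100100001000011011100000 → 1, fb=0
67: 001000010000110111000000 → 0, fb=0
68: 010000100001101110000000 → 0, fb=1
69: 100001000011011100000001 → 1, fb=1
70: 000010000110111000000011 → 0, fb=1
71: 000100001101110000000111 → 0, fb=1
72: 001000011011100000001111 → 0, fb=0
73: 010000110111000000011110 → 0, fb=1
74: 100001101110000000111101 → 1, fb=1
75: 000011011100000001111011 → 0, fb=1
76: 000110111000000011110111 → 0, fb=0
77: 001101110000000111101110 → 0, fb=1
78: 011011100000001111011101 → 0, fb=0
79: 110111000000011110111010 → 1, fb=0
80: 101110000000111101110100 → 1, fb=1
81: 011100000001111011101001 → 0, fb=0
82: 111000000011110111010010 → 1, fb=0
83: 110000000111101110100100 → 1, fb=0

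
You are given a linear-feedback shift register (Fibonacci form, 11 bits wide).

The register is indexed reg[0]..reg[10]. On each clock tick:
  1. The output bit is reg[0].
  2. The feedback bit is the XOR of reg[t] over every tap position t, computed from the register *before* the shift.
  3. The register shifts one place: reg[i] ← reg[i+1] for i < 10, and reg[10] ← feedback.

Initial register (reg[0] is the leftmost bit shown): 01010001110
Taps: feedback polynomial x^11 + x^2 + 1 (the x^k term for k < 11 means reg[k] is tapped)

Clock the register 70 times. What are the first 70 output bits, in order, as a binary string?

0101000111000010110110010011011110111101001010010011000110111110111010

k : reg_k → out_k, fb_k
0: 01010001110 → 0, fb=0
1: 10100011100 → 1, fb=0
2: 01000111000 → 0, fb=0
3: 10001110000 → 1, fb=1
4: 00011100001 → 0, fb=0
5: 00111000010 → 0, fb=1
6: 01110000101 → 0, fb=1
7: 11100001011 → 1, fb=0
8: 11000010110 → 1, fb=1
9: 10000101101 → 1, fb=1
10: 00001011011 → 0, fb=0
11: 00010110110 → 0, fb=0
12: 00101101100 → 0, fb=1
13: 01011011001 → 0, fb=0
14: 10110110010 → 1, fb=0
15: 01101100100 → 0, fb=1
16: 11011001001 → 1, fb=1
17: 10110010011 → 1, fb=0
18: 01100100110 → 0, fb=1
19: 11001001101 → 1, fb=1
20: 10010011011 → 1, fb=1
21: 00100110111 → 0, fb=1
22: 01001101111 → 0, fb=0
23: 10011011110 → 1, fb=1
24: 00110111101 → 0, fb=1
25: 01101111011 → 0, fb=1
26: 11011110111 → 1, fb=1
27: 10111101111 → 1, fb=0
28: 01111011110 → 0, fb=1
29: 11110111101 → 1, fb=0
30: 11101111010 → 1, fb=0
31: 11011110100 → 1, fb=1
32: 10111101001 → 1, fb=0
33: 01111010010 → 0, fb=1
34: 11110100101 → 1, fb=0
35: 11101001010 → 1, fb=0
36: 11010010100 → 1, fb=1
37: 10100101001 → 1, fb=0
38: 01001010010 → 0, fb=0
39: 10010100100 → 1, fb=1
40: 00101001001 → 0, fb=1
41: 01010010011 → 0, fb=0
42: 10100100110 → 1, fb=0
43: 01001001100 → 0, fb=0
44: 10010011000 → 1, fb=1
45: 00100110001 → 0, fb=1
46: 01001100011 → 0, fb=0
47: 10011000110 → 1, fb=1
48: 00110001101 → 0, fb=1
49: 01100011011 → 0, fb=1
50: 11000110111 → 1, fb=1
51: 10001101111 → 1, fb=1
52: 00011011111 → 0, fb=0
53: 00110111110 → 0, fb=1
54: 01101111101 → 0, fb=1
55: 11011111011 → 1, fb=1
56: 10111110111 → 1, fb=0
57: 01111101110 → 0, fb=1
58: 11111011101 → 1, fb=0
59: 11110111010 → 1, fb=0
60: 11101110100 → 1, fb=0
61: 11011101000 → 1, fb=1
62: 10111010001 → 1, fb=0
63: 01110100010 → 0, fb=1
64: 11101000101 → 1, fb=0
65: 11010001010 → 1, fb=1
66: 10100010101 → 1, fb=0
67: 01000101010 → 0, fb=0
68: 10001010100 → 1, fb=1
69: 00010101001 → 0, fb=0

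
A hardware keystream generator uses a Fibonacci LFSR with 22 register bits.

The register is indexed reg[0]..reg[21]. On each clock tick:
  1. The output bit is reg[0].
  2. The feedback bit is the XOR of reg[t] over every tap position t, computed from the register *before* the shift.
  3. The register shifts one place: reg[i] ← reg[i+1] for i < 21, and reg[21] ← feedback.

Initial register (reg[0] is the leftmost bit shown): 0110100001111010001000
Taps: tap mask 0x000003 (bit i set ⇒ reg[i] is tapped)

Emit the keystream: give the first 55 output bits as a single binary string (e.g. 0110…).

k : reg_k → out_k, fb_k
0: 0110100001111010001000 → 0, fb=1
1: 1101000011110100010001 → 1, fb=0
2: 1010000111101000100010 → 1, fb=1
3: 0100001111010001000101 → 0, fb=1
4: 1000011110100010001011 → 1, fb=1
5: 0000111101000100010111 → 0, fb=0
6: 0001111010001000101110 → 0, fb=0
7: 0011110100010001011100 → 0, fb=0
8: 0111101000100010111000 → 0, fb=1
9: 1111010001000101110001 → 1, fb=0
10: 1110100010001011100010 → 1, fb=0
11: 1101000100010111000100 → 1, fb=0
12: 1010001000101110001000 → 1, fb=1
13: 0100010001011100010001 → 0, fb=1
14: 1000100010111000100011 → 1, fb=1
15: 0001000101110001000111 → 0, fb=0
16: 0010001011100010001110 → 0, fb=0
17: 0100010111000100011100 → 0, fb=1
18: 1000101110001000111001 → 1, fb=1
19: 0001011100010001110011 → 0, fb=0
20: 0010111000100011100110 → 0, fb=0
21: 0101110001000111001100 → 0, fb=1
22: 1011100010001110011001 → 1, fb=1
23: 0111000100011100110011 → 0, fb=1
24: 1110001000111001100111 → 1, fb=0
25: 1100010001110011001110 → 1, fb=0
26: 1000100011100110011100 → 1, fb=1
27: 0001000111001100111001 → 0, fb=0
28: 0010001110011001110010 → 0, fb=0
29: 0100011100110011100100 → 0, fb=1
30: 1000111001100111001001 → 1, fb=1
31: 0001110011001110010011 → 0, fb=0
32: 0011100110011100100110 → 0, fb=0
33: 0111001100111001001100 → 0, fb=1
34: 1110011001110010011001 → 1, fb=0
35: 1100110011100100110010 → 1, fb=0
36: 1001100111001001100100 → 1, fb=1
37: 0011001110010011001001 → 0, fb=0
38: 0110011100100110010010 → 0, fb=1
39: 1100111001001100100101 → 1, fb=0
40: 1001110010011001001010 → 1, fb=1
41: 0011100100110010010101 → 0, fb=0
42: 0111001001100100101010 → 0, fb=1
43: 1110010011001001010101 → 1, fb=0
44: 1100100110010010101010 → 1, fb=0
45: 1001001100100101010100 → 1, fb=1
46: 0010011001001010101001 → 0, fb=0
47: 0100110010010101010010 → 0, fb=1
48: 1001100100101010100101 → 1, fb=1
49: 0011001001010101001011 → 0, fb=0
50: 0110010010101010010110 → 0, fb=1
51: 1100100101010100101101 → 1, fb=0
52: 1001001010101001011010 → 1, fb=1
53: 0010010101010010110101 → 0, fb=0
54: 0100101010100101101010 → 0, fb=1

0110100001111010001000101110001000111001100111001001100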